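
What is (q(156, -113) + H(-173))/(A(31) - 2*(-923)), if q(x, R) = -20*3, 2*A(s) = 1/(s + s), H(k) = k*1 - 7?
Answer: -5952/45781 ≈ -0.13001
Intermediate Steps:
H(k) = -7 + k (H(k) = k - 7 = -7 + k)
A(s) = 1/(4*s) (A(s) = 1/(2*(s + s)) = 1/(2*((2*s))) = (1/(2*s))/2 = 1/(4*s))
q(x, R) = -60
(q(156, -113) + H(-173))/(A(31) - 2*(-923)) = (-60 + (-7 - 173))/((¼)/31 - 2*(-923)) = (-60 - 180)/((¼)*(1/31) + 1846) = -240/(1/124 + 1846) = -240/228905/124 = -240*124/228905 = -5952/45781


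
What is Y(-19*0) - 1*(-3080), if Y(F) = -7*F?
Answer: 3080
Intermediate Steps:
Y(-19*0) - 1*(-3080) = -(-133)*0 - 1*(-3080) = -7*0 + 3080 = 0 + 3080 = 3080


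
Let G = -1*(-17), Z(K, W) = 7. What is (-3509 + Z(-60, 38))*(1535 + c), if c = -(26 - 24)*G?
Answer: -5256502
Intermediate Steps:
G = 17
c = -34 (c = -(26 - 24)*17 = -2*17 = -1*34 = -34)
(-3509 + Z(-60, 38))*(1535 + c) = (-3509 + 7)*(1535 - 34) = -3502*1501 = -5256502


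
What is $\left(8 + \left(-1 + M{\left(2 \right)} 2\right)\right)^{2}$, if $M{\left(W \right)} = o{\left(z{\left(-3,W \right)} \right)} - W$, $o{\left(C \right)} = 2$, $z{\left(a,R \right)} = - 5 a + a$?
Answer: $49$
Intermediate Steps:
$z{\left(a,R \right)} = - 4 a$
$M{\left(W \right)} = 2 - W$
$\left(8 + \left(-1 + M{\left(2 \right)} 2\right)\right)^{2} = \left(8 - \left(1 - \left(2 - 2\right) 2\right)\right)^{2} = \left(8 + \left(-1 + 0 \cdot 2\right)\right)^{2} = \left(8 + \left(-1 + 0\right)\right)^{2} = \left(8 - 1\right)^{2} = 7^{2} = 49$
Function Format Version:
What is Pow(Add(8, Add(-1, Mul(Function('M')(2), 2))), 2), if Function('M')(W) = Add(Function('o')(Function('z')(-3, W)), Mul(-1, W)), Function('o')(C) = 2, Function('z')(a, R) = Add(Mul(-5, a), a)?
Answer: 49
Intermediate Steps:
Function('z')(a, R) = Mul(-4, a)
Function('M')(W) = Add(2, Mul(-1, W))
Pow(Add(8, Add(-1, Mul(Function('M')(2), 2))), 2) = Pow(Add(8, Add(-1, Mul(Add(2, Mul(-1, 2)), 2))), 2) = Pow(Add(8, Add(-1, Mul(Add(2, -2), 2))), 2) = Pow(Add(8, Add(-1, Mul(0, 2))), 2) = Pow(Add(8, Add(-1, 0)), 2) = Pow(Add(8, -1), 2) = Pow(7, 2) = 49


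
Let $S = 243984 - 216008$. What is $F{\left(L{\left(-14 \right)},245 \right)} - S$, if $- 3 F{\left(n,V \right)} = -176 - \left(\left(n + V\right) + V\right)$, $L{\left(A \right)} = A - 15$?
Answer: $- \frac{83291}{3} \approx -27764.0$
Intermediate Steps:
$S = 27976$ ($S = 243984 - 216008 = 27976$)
$L{\left(A \right)} = -15 + A$
$F{\left(n,V \right)} = \frac{176}{3} + \frac{n}{3} + \frac{2 V}{3}$ ($F{\left(n,V \right)} = - \frac{-176 - \left(\left(n + V\right) + V\right)}{3} = - \frac{-176 - \left(\left(V + n\right) + V\right)}{3} = - \frac{-176 - \left(n + 2 V\right)}{3} = - \frac{-176 - n - 2 V}{3} = \frac{176}{3} + \frac{n}{3} + \frac{2 V}{3}$)
$F{\left(L{\left(-14 \right)},245 \right)} - S = \left(\frac{176}{3} + \frac{-15 - 14}{3} + \frac{2}{3} \cdot 245\right) - 27976 = \left(\frac{176}{3} + \frac{1}{3} \left(-29\right) + \frac{490}{3}\right) - 27976 = \left(\frac{176}{3} - \frac{29}{3} + \frac{490}{3}\right) - 27976 = \frac{637}{3} - 27976 = - \frac{83291}{3}$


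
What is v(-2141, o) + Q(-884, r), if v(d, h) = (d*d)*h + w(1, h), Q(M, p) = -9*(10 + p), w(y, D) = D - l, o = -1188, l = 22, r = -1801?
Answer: -5445635719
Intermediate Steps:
w(y, D) = -22 + D (w(y, D) = D - 1*22 = D - 22 = -22 + D)
Q(M, p) = -90 - 9*p
v(d, h) = -22 + h + h*d**2 (v(d, h) = (d*d)*h + (-22 + h) = d**2*h + (-22 + h) = h*d**2 + (-22 + h) = -22 + h + h*d**2)
v(-2141, o) + Q(-884, r) = (-22 - 1188 - 1188*(-2141)**2) + (-90 - 9*(-1801)) = (-22 - 1188 - 1188*4583881) + (-90 + 16209) = (-22 - 1188 - 5445650628) + 16119 = -5445651838 + 16119 = -5445635719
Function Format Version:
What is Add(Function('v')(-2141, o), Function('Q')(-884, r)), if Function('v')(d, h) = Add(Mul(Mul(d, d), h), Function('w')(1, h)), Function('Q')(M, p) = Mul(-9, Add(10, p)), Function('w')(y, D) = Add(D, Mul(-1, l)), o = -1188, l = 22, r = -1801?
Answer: -5445635719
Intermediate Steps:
Function('w')(y, D) = Add(-22, D) (Function('w')(y, D) = Add(D, Mul(-1, 22)) = Add(D, -22) = Add(-22, D))
Function('Q')(M, p) = Add(-90, Mul(-9, p))
Function('v')(d, h) = Add(-22, h, Mul(h, Pow(d, 2))) (Function('v')(d, h) = Add(Mul(Mul(d, d), h), Add(-22, h)) = Add(Mul(Pow(d, 2), h), Add(-22, h)) = Add(Mul(h, Pow(d, 2)), Add(-22, h)) = Add(-22, h, Mul(h, Pow(d, 2))))
Add(Function('v')(-2141, o), Function('Q')(-884, r)) = Add(Add(-22, -1188, Mul(-1188, Pow(-2141, 2))), Add(-90, Mul(-9, -1801))) = Add(Add(-22, -1188, Mul(-1188, 4583881)), Add(-90, 16209)) = Add(Add(-22, -1188, -5445650628), 16119) = Add(-5445651838, 16119) = -5445635719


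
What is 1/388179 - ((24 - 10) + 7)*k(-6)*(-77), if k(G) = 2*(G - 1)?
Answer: -8787596201/388179 ≈ -22638.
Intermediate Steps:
k(G) = -2 + 2*G (k(G) = 2*(-1 + G) = -2 + 2*G)
1/388179 - ((24 - 10) + 7)*k(-6)*(-77) = 1/388179 - ((24 - 10) + 7)*(-2 + 2*(-6))*(-77) = 1/388179 - (14 + 7)*(-2 - 12)*(-77) = 1/388179 - 21*(-14)*(-77) = 1/388179 - (-294)*(-77) = 1/388179 - 1*22638 = 1/388179 - 22638 = -8787596201/388179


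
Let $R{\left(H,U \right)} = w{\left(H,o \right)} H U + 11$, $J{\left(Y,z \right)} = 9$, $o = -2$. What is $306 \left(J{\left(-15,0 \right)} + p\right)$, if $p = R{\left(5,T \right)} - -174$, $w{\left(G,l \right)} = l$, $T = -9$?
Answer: $86904$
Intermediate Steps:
$R{\left(H,U \right)} = 11 - 2 H U$ ($R{\left(H,U \right)} = - 2 H U + 11 = 11 - 2 H U$)
$p = 275$ ($p = \left(11 - 10 \left(-9\right)\right) - -174 = \left(11 + 90\right) + 174 = 101 + 174 = 275$)
$306 \left(J{\left(-15,0 \right)} + p\right) = 306 \left(9 + 275\right) = 306 \cdot 284 = 86904$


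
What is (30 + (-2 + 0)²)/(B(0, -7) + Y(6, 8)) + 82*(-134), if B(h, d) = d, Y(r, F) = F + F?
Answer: -98858/9 ≈ -10984.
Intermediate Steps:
Y(r, F) = 2*F
(30 + (-2 + 0)²)/(B(0, -7) + Y(6, 8)) + 82*(-134) = (30 + (-2 + 0)²)/(-7 + 2*8) + 82*(-134) = (30 + (-2)²)/(-7 + 16) - 10988 = (30 + 4)/9 - 10988 = 34*(⅑) - 10988 = 34/9 - 10988 = -98858/9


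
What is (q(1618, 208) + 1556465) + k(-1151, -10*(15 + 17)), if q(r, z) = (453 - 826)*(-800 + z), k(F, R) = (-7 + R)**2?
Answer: 1884210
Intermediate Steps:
q(r, z) = 298400 - 373*z (q(r, z) = -373*(-800 + z) = 298400 - 373*z)
(q(1618, 208) + 1556465) + k(-1151, -10*(15 + 17)) = ((298400 - 373*208) + 1556465) + (-7 - 10*(15 + 17))**2 = ((298400 - 77584) + 1556465) + (-7 - 10*32)**2 = (220816 + 1556465) + (-7 - 320)**2 = 1777281 + (-327)**2 = 1777281 + 106929 = 1884210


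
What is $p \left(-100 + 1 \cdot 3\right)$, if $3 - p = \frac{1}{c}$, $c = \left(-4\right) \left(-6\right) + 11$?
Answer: $- \frac{10088}{35} \approx -288.23$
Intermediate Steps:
$c = 35$ ($c = 24 + 11 = 35$)
$p = \frac{104}{35}$ ($p = 3 - \frac{1}{35} = \frac{104}{35} \approx 2.9714$)
$p \left(-100 + 1 \cdot 3\right) = \frac{104 \left(-100 + 1 \cdot 3\right)}{35} = \frac{104 \left(-100 + 3\right)}{35} = \frac{104}{35} \left(-97\right) = - \frac{10088}{35}$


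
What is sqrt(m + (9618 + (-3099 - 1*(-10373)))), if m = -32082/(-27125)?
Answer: sqrt(497176926470)/5425 ≈ 129.97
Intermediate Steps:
m = 32082/27125 (m = -32082*(-1/27125) = 32082/27125 ≈ 1.1827)
sqrt(m + (9618 + (-3099 - 1*(-10373)))) = sqrt(32082/27125 + (9618 + (-3099 - 1*(-10373)))) = sqrt(32082/27125 + (9618 + (-3099 + 10373))) = sqrt(32082/27125 + (9618 + 7274)) = sqrt(32082/27125 + 16892) = sqrt(458227582/27125) = sqrt(497176926470)/5425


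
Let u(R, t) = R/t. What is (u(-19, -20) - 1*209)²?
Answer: 17313921/400 ≈ 43285.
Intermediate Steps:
(u(-19, -20) - 1*209)² = (-19/(-20) - 1*209)² = (-19*(-1/20) - 209)² = (19/20 - 209)² = (-4161/20)² = 17313921/400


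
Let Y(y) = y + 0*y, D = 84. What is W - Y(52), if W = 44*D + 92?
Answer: 3736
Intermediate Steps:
W = 3788 (W = 44*84 + 92 = 3696 + 92 = 3788)
Y(y) = y (Y(y) = y + 0 = y)
W - Y(52) = 3788 - 1*52 = 3788 - 52 = 3736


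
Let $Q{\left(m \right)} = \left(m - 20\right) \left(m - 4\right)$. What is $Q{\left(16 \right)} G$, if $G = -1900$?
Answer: $91200$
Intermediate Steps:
$Q{\left(m \right)} = \left(-20 + m\right) \left(-4 + m\right)$
$Q{\left(16 \right)} G = \left(80 + 16^{2} - 384\right) \left(-1900\right) = \left(80 + 256 - 384\right) \left(-1900\right) = \left(-48\right) \left(-1900\right) = 91200$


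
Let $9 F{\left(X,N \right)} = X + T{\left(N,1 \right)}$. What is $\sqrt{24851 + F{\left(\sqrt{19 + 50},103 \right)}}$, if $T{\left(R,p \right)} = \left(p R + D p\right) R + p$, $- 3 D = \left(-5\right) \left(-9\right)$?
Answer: $\frac{\sqrt{232724 + \sqrt{69}}}{3} \approx 160.81$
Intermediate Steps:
$D = -15$ ($D = - \frac{\left(-5\right) \left(-9\right)}{3} = \left(- \frac{1}{3}\right) 45 = -15$)
$T{\left(R,p \right)} = p + R \left(- 15 p + R p\right)$ ($T{\left(R,p \right)} = \left(p R - 15 p\right) R + p = \left(R p - 15 p\right) R + p = \left(- 15 p + R p\right) R + p = R \left(- 15 p + R p\right) + p = p + R \left(- 15 p + R p\right)$)
$F{\left(X,N \right)} = \frac{1}{9} - \frac{5 N}{3} + \frac{X}{9} + \frac{N^{2}}{9}$ ($F{\left(X,N \right)} = \frac{X + 1 \left(1 + N^{2} - 15 N\right)}{9} = \frac{X + \left(1 + N^{2} - 15 N\right)}{9} = \frac{1 + X + N^{2} - 15 N}{9} = \frac{1}{9} - \frac{5 N}{3} + \frac{X}{9} + \frac{N^{2}}{9}$)
$\sqrt{24851 + F{\left(\sqrt{19 + 50},103 \right)}} = \sqrt{24851 + \left(\frac{1}{9} - \frac{515}{3} + \frac{\sqrt{19 + 50}}{9} + \frac{103^{2}}{9}\right)} = \sqrt{24851 + \left(\frac{1}{9} - \frac{515}{3} + \frac{\sqrt{69}}{9} + \frac{1}{9} \cdot 10609\right)} = \sqrt{24851 + \left(\frac{1}{9} - \frac{515}{3} + \frac{\sqrt{69}}{9} + \frac{10609}{9}\right)} = \sqrt{24851 + \left(\frac{9065}{9} + \frac{\sqrt{69}}{9}\right)} = \sqrt{\frac{232724}{9} + \frac{\sqrt{69}}{9}}$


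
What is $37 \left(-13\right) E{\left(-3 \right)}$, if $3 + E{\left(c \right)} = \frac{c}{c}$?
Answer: $962$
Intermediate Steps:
$E{\left(c \right)} = -2$ ($E{\left(c \right)} = -3 + \frac{c}{c} = -3 + 1 = -2$)
$37 \left(-13\right) E{\left(-3 \right)} = 37 \left(-13\right) \left(-2\right) = \left(-481\right) \left(-2\right) = 962$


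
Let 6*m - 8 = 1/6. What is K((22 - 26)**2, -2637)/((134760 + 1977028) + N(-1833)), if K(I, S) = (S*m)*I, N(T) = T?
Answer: -57428/2109955 ≈ -0.027218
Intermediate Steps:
m = 49/36 (m = 4/3 + (1/6)/6 = 4/3 + (1/6)*(1/6) = 4/3 + 1/36 = 49/36 ≈ 1.3611)
K(I, S) = 49*I*S/36 (K(I, S) = (S*(49/36))*I = (49*S/36)*I = 49*I*S/36)
K((22 - 26)**2, -2637)/((134760 + 1977028) + N(-1833)) = ((49/36)*(22 - 26)**2*(-2637))/((134760 + 1977028) - 1833) = ((49/36)*(-4)**2*(-2637))/(2111788 - 1833) = ((49/36)*16*(-2637))/2109955 = -57428*1/2109955 = -57428/2109955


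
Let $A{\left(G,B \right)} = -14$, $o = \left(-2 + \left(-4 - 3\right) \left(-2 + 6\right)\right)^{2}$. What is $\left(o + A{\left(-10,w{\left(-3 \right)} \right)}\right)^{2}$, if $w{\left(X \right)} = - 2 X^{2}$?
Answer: $784996$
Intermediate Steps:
$o = 900$ ($o = \left(-2 - 28\right)^{2} = \left(-30\right)^{2} = 900$)
$\left(o + A{\left(-10,w{\left(-3 \right)} \right)}\right)^{2} = \left(900 - 14\right)^{2} = 886^{2} = 784996$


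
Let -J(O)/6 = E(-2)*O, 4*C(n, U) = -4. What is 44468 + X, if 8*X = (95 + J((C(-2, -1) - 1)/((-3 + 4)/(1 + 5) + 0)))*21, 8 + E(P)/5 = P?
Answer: 282139/8 ≈ 35267.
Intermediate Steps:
C(n, U) = -1 (C(n, U) = (¼)*(-4) = -1)
E(P) = -40 + 5*P
J(O) = 300*O (J(O) = -6*(-40 + 5*(-2))*O = -6*(-40 - 10)*O = -(-300)*O = 300*O)
X = -73605/8 (X = ((95 + 300*((-1 - 1)/((-3 + 4)/(1 + 5) + 0)))*21)/8 = ((95 + 300*(-2/(1/6 + 0)))*21)/8 = ((95 + 300*(-2/(1*(⅙) + 0)))*21)/8 = ((95 + 300*(-2/(⅙ + 0)))*21)/8 = ((95 + 300*(-2/⅙))*21)/8 = ((95 + 300*(-2*6))*21)/8 = ((95 + 300*(-12))*21)/8 = ((95 - 3600)*21)/8 = (-3505*21)/8 = (⅛)*(-73605) = -73605/8 ≈ -9200.6)
44468 + X = 44468 - 73605/8 = 282139/8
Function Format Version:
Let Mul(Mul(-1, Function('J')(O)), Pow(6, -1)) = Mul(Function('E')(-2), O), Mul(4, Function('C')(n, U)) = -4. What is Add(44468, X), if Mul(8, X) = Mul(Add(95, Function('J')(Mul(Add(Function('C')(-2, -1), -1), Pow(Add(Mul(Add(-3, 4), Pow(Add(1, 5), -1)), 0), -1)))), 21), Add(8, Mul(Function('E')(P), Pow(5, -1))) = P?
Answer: Rational(282139, 8) ≈ 35267.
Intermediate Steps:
Function('C')(n, U) = -1 (Function('C')(n, U) = Mul(Rational(1, 4), -4) = -1)
Function('E')(P) = Add(-40, Mul(5, P))
Function('J')(O) = Mul(300, O) (Function('J')(O) = Mul(-6, Mul(Add(-40, Mul(5, -2)), O)) = Mul(-6, Mul(Add(-40, -10), O)) = Mul(-6, Mul(-50, O)) = Mul(300, O))
X = Rational(-73605, 8) (X = Mul(Rational(1, 8), Mul(Add(95, Mul(300, Mul(Add(-1, -1), Pow(Add(Mul(Add(-3, 4), Pow(Add(1, 5), -1)), 0), -1)))), 21)) = Mul(Rational(1, 8), Mul(Add(95, Mul(300, Mul(-2, Pow(Add(Mul(1, Pow(6, -1)), 0), -1)))), 21)) = Mul(Rational(1, 8), Mul(Add(95, Mul(300, Mul(-2, Pow(Add(Mul(1, Rational(1, 6)), 0), -1)))), 21)) = Mul(Rational(1, 8), Mul(Add(95, Mul(300, Mul(-2, Pow(Add(Rational(1, 6), 0), -1)))), 21)) = Mul(Rational(1, 8), Mul(Add(95, Mul(300, Mul(-2, Pow(Rational(1, 6), -1)))), 21)) = Mul(Rational(1, 8), Mul(Add(95, Mul(300, Mul(-2, 6))), 21)) = Mul(Rational(1, 8), Mul(Add(95, Mul(300, -12)), 21)) = Mul(Rational(1, 8), Mul(Add(95, -3600), 21)) = Mul(Rational(1, 8), Mul(-3505, 21)) = Mul(Rational(1, 8), -73605) = Rational(-73605, 8) ≈ -9200.6)
Add(44468, X) = Add(44468, Rational(-73605, 8)) = Rational(282139, 8)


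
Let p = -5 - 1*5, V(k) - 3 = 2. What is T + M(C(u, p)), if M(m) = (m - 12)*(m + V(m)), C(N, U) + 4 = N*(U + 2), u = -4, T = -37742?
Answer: -37214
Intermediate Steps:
V(k) = 5 (V(k) = 3 + 2 = 5)
p = -10 (p = -5 - 5 = -10)
C(N, U) = -4 + N*(2 + U) (C(N, U) = -4 + N*(U + 2) = -4 + N*(2 + U))
M(m) = (-12 + m)*(5 + m) (M(m) = (m - 12)*(m + 5) = (-12 + m)*(5 + m))
T + M(C(u, p)) = -37742 + (-60 + (-4 + 2*(-4) - 4*(-10))**2 - 7*(-4 + 2*(-4) - 4*(-10))) = -37742 + (-60 + (-4 - 8 + 40)**2 - 7*(-4 - 8 + 40)) = -37742 + (-60 + 28**2 - 7*28) = -37742 + (-60 + 784 - 196) = -37742 + 528 = -37214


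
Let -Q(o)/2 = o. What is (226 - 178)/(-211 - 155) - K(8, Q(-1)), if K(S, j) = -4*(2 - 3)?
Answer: -252/61 ≈ -4.1311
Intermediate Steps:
Q(o) = -2*o
K(S, j) = 4 (K(S, j) = -4*(-1) = 4)
(226 - 178)/(-211 - 155) - K(8, Q(-1)) = (226 - 178)/(-211 - 155) - 1*4 = 48/(-366) - 4 = 48*(-1/366) - 4 = -8/61 - 4 = -252/61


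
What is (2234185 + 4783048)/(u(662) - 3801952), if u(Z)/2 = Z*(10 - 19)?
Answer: -7017233/3813868 ≈ -1.8399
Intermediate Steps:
u(Z) = -18*Z (u(Z) = 2*(Z*(10 - 19)) = 2*(Z*(-9)) = 2*(-9*Z) = -18*Z)
(2234185 + 4783048)/(u(662) - 3801952) = (2234185 + 4783048)/(-18*662 - 3801952) = 7017233/(-11916 - 3801952) = 7017233/(-3813868) = 7017233*(-1/3813868) = -7017233/3813868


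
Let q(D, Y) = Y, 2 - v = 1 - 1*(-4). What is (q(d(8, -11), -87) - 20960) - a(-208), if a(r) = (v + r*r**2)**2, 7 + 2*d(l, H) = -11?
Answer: -80980471198272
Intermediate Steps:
d(l, H) = -9 (d(l, H) = -7/2 + (1/2)*(-11) = -7/2 - 11/2 = -9)
v = -3 (v = 2 - (1 - 1*(-4)) = 2 - (1 + 4) = 2 - 1*5 = 2 - 5 = -3)
a(r) = (-3 + r**3)**2 (a(r) = (-3 + r*r**2)**2 = (-3 + r**3)**2)
(q(d(8, -11), -87) - 20960) - a(-208) = (-87 - 20960) - (-3 + (-208)**3)**2 = -21047 - (-3 - 8998912)**2 = -21047 - 1*(-8998915)**2 = -21047 - 1*80980471177225 = -21047 - 80980471177225 = -80980471198272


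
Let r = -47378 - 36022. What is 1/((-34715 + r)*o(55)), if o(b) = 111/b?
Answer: -11/2622153 ≈ -4.1950e-6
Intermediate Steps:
r = -83400
1/((-34715 + r)*o(55)) = 1/((-34715 - 83400)*((111/55))) = 1/((-118115)*((111*(1/55)))) = -1/(118115*111/55) = -1/118115*55/111 = -11/2622153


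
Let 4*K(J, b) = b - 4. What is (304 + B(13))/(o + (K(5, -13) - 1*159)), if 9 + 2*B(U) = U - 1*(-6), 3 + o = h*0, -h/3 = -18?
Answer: -1236/665 ≈ -1.8586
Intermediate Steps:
h = 54 (h = -3*(-18) = 54)
K(J, b) = -1 + b/4 (K(J, b) = (b - 4)/4 = (-4 + b)/4 = -1 + b/4)
o = -3 (o = -3 + 54*0 = -3 + 0 = -3)
B(U) = -3/2 + U/2 (B(U) = -9/2 + (U - 1*(-6))/2 = -9/2 + (U + 6)/2 = -9/2 + (6 + U)/2 = -9/2 + (3 + U/2) = -3/2 + U/2)
(304 + B(13))/(o + (K(5, -13) - 1*159)) = (304 + (-3/2 + (½)*13))/(-3 + ((-1 + (¼)*(-13)) - 1*159)) = (304 + (-3/2 + 13/2))/(-3 + ((-1 - 13/4) - 159)) = (304 + 5)/(-3 + (-17/4 - 159)) = 309/(-3 - 653/4) = 309/(-665/4) = 309*(-4/665) = -1236/665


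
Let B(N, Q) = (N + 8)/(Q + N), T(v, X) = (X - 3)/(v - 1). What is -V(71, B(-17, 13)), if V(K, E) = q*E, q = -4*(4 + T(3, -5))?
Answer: 0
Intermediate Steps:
T(v, X) = (-3 + X)/(-1 + v)
B(N, Q) = (8 + N)/(N + Q)
q = 0 (q = -4*(4 + (-3 - 5)/(-1 + 3)) = -4*(4 - 8/2) = -4*(4 + (1/2)*(-8)) = -4*(4 - 4) = -4*0 = 0)
V(K, E) = 0 (V(K, E) = 0*E = 0)
-V(71, B(-17, 13)) = -1*0 = 0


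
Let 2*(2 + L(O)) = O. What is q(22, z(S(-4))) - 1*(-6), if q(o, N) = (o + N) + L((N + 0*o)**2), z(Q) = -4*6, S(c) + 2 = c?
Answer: 290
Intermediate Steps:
L(O) = -2 + O/2
S(c) = -2 + c
z(Q) = -24
q(o, N) = -2 + N + o + N**2/2 (q(o, N) = (o + N) + (-2 + (N + 0*o)**2/2) = (N + o) + (-2 + (N + 0)**2/2) = (N + o) + (-2 + N**2/2) = -2 + N + o + N**2/2)
q(22, z(S(-4))) - 1*(-6) = (-2 - 24 + 22 + (1/2)*(-24)**2) - 1*(-6) = (-2 - 24 + 22 + (1/2)*576) + 6 = (-2 - 24 + 22 + 288) + 6 = 284 + 6 = 290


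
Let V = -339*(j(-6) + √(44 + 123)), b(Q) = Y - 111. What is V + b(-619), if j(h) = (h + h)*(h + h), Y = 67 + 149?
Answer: -48711 - 339*√167 ≈ -53092.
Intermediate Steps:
Y = 216
j(h) = 4*h² (j(h) = (2*h)*(2*h) = 4*h²)
b(Q) = 105 (b(Q) = 216 - 111 = 105)
V = -48816 - 339*√167 (V = -339*(4*(-6)² + √(44 + 123)) = -339*(4*36 + √167) = -339*(144 + √167) = -48816 - 339*√167 ≈ -53197.)
V + b(-619) = (-48816 - 339*√167) + 105 = -48711 - 339*√167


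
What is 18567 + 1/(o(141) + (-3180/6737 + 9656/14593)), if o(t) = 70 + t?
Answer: 385501119190202/20762698383 ≈ 18567.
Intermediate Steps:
18567 + 1/(o(141) + (-3180/6737 + 9656/14593)) = 18567 + 1/((70 + 141) + (-3180/6737 + 9656/14593)) = 18567 + 1/(211 + (-3180*1/6737 + 9656*(1/14593))) = 18567 + 1/(211 + (-3180/6737 + 9656/14593)) = 18567 + 1/(211 + 18646732/98313041) = 18567 + 1/(20762698383/98313041) = 18567 + 98313041/20762698383 = 385501119190202/20762698383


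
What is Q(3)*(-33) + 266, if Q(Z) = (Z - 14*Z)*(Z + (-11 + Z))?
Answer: -6169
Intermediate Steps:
Q(Z) = -13*Z*(-11 + 2*Z) (Q(Z) = (-13*Z)*(-11 + 2*Z) = -13*Z*(-11 + 2*Z))
Q(3)*(-33) + 266 = (13*3*(11 - 2*3))*(-33) + 266 = (13*3*(11 - 6))*(-33) + 266 = (13*3*5)*(-33) + 266 = 195*(-33) + 266 = -6435 + 266 = -6169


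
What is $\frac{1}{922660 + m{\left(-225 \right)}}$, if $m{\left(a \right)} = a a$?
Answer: $\frac{1}{973285} \approx 1.0274 \cdot 10^{-6}$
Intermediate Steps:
$m{\left(a \right)} = a^{2}$
$\frac{1}{922660 + m{\left(-225 \right)}} = \frac{1}{922660 + \left(-225\right)^{2}} = \frac{1}{922660 + 50625} = \frac{1}{973285}$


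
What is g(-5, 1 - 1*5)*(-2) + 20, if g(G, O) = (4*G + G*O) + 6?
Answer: 8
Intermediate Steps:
g(G, O) = 6 + 4*G + G*O
g(-5, 1 - 1*5)*(-2) + 20 = (6 + 4*(-5) - 5*(1 - 1*5))*(-2) + 20 = (6 - 20 - 5*(1 - 5))*(-2) + 20 = (6 - 20 - 5*(-4))*(-2) + 20 = (6 - 20 + 20)*(-2) + 20 = 6*(-2) + 20 = -12 + 20 = 8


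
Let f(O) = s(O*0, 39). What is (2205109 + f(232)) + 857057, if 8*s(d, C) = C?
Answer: 24497367/8 ≈ 3.0622e+6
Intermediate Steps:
s(d, C) = C/8
f(O) = 39/8 (f(O) = (⅛)*39 = 39/8)
(2205109 + f(232)) + 857057 = (2205109 + 39/8) + 857057 = 17640911/8 + 857057 = 24497367/8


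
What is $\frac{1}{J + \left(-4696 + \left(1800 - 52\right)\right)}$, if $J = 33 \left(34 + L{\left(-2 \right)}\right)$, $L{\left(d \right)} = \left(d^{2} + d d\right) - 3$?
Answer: $- \frac{1}{1661} \approx -0.00060205$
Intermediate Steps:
$L{\left(d \right)} = -3 + 2 d^{2}$ ($L{\left(d \right)} = \left(d^{2} + d^{2}\right) - 3 = 2 d^{2} - 3 = -3 + 2 d^{2}$)
$J = 1287$ ($J = 33 \left(34 - \left(3 - 2 \left(-2\right)^{2}\right)\right) = 33 \left(34 + \left(-3 + 2 \cdot 4\right)\right) = 33 \left(34 + \left(-3 + 8\right)\right) = 33 \left(34 + 5\right) = 33 \cdot 39 = 1287$)
$\frac{1}{J + \left(-4696 + \left(1800 - 52\right)\right)} = \frac{1}{1287 + \left(-4696 + \left(1800 - 52\right)\right)} = \frac{1}{1287 + \left(-4696 + 1748\right)} = \frac{1}{1287 - 2948} = \frac{1}{-1661} = - \frac{1}{1661}$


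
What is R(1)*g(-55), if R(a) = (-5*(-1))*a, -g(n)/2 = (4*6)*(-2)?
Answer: 480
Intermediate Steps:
g(n) = 96 (g(n) = -2*4*6*(-2) = -48*(-2) = -2*(-48) = 96)
R(a) = 5*a
R(1)*g(-55) = (5*1)*96 = 5*96 = 480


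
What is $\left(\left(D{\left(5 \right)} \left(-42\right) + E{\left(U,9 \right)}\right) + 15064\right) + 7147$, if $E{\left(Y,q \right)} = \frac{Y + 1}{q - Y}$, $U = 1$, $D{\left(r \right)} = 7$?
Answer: $\frac{87669}{4} \approx 21917.0$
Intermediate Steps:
$E{\left(Y,q \right)} = \frac{1 + Y}{q - Y}$
$\left(\left(D{\left(5 \right)} \left(-42\right) + E{\left(U,9 \right)}\right) + 15064\right) + 7147 = \left(\left(7 \left(-42\right) + \frac{1 + 1}{9 - 1}\right) + 15064\right) + 7147 = \left(\left(-294 + \frac{1}{9 - 1} \cdot 2\right) + 15064\right) + 7147 = \left(\left(-294 + \frac{1}{8} \cdot 2\right) + 15064\right) + 7147 = \left(\left(-294 + \frac{1}{4}\right) + 15064\right) + 7147 = \left(- \frac{1175}{4} + 15064\right) + 7147 = \frac{59081}{4} + 7147 = \frac{87669}{4}$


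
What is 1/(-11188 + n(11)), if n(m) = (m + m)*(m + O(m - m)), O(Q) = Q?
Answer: -1/10946 ≈ -9.1358e-5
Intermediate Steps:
n(m) = 2*m² (n(m) = (m + m)*(m + (m - m)) = (2*m)*(m + 0) = (2*m)*m = 2*m²)
1/(-11188 + n(11)) = 1/(-11188 + 2*11²) = 1/(-11188 + 2*121) = 1/(-11188 + 242) = 1/(-10946) = -1/10946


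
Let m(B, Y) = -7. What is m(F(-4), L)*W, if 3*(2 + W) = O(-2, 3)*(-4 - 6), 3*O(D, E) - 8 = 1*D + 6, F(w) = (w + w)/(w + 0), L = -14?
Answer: 322/3 ≈ 107.33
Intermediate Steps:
F(w) = 2 (F(w) = (2*w)/w = 2)
O(D, E) = 14/3 + D/3 (O(D, E) = 8/3 + (1*D + 6)/3 = 8/3 + (D + 6)/3 = 8/3 + (6 + D)/3 = 8/3 + (2 + D/3) = 14/3 + D/3)
W = -46/3 (W = -2 + ((14/3 + (1/3)*(-2))*(-4 - 6))/3 = -2 + ((14/3 - 2/3)*(-10))/3 = -2 + (4*(-10))/3 = -2 + (1/3)*(-40) = -2 - 40/3 = -46/3 ≈ -15.333)
m(F(-4), L)*W = -7*(-46/3) = 322/3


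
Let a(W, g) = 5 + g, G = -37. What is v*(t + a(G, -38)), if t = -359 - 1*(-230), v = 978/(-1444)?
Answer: 39609/361 ≈ 109.72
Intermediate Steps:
v = -489/722 (v = 978*(-1/1444) = -489/722 ≈ -0.67729)
t = -129 (t = -359 + 230 = -129)
v*(t + a(G, -38)) = -489*(-129 + (5 - 38))/722 = -489*(-129 - 33)/722 = -489/722*(-162) = 39609/361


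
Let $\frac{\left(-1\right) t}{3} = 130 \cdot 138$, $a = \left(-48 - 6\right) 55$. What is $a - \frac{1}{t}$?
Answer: $- \frac{159845399}{53820} \approx -2970.0$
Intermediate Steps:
$a = -2970$ ($a = \left(-54\right) 55 = -2970$)
$t = -53820$ ($t = - 3 \cdot 130 \cdot 138 = \left(-3\right) 17940 = -53820$)
$a - \frac{1}{t} = -2970 - \frac{1}{-53820} = -2970 - - \frac{1}{53820} = -2970 + \frac{1}{53820} = - \frac{159845399}{53820}$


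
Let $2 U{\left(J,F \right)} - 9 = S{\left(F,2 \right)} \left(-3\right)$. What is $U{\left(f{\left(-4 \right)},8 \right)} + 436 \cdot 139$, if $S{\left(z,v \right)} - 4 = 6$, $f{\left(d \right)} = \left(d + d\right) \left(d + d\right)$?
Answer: $\frac{121187}{2} \approx 60594.0$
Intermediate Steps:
$f{\left(d \right)} = 4 d^{2}$ ($f{\left(d \right)} = 2 d 2 d = 4 d^{2}$)
$S{\left(z,v \right)} = 10$ ($S{\left(z,v \right)} = 4 + 6 = 10$)
$U{\left(J,F \right)} = - \frac{21}{2}$ ($U{\left(J,F \right)} = \frac{9}{2} + \frac{10 \left(-3\right)}{2} = \frac{9}{2} + \frac{1}{2} \left(-30\right) = \frac{9}{2} - 15 = - \frac{21}{2}$)
$U{\left(f{\left(-4 \right)},8 \right)} + 436 \cdot 139 = - \frac{21}{2} + 436 \cdot 139 = - \frac{21}{2} + 60604 = \frac{121187}{2}$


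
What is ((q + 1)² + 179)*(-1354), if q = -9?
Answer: -329022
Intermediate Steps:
((q + 1)² + 179)*(-1354) = ((-9 + 1)² + 179)*(-1354) = ((-8)² + 179)*(-1354) = (64 + 179)*(-1354) = 243*(-1354) = -329022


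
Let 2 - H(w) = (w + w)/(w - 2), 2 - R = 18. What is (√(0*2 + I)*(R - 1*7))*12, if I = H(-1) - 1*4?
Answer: -184*I*√6 ≈ -450.71*I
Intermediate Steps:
R = -16 (R = 2 - 1*18 = 2 - 18 = -16)
H(w) = 2 - 2*w/(-2 + w) (H(w) = 2 - (w + w)/(w - 2) = 2 - 2*w/(-2 + w))
I = -8/3 (I = -4/(-2 - 1) - 1*4 = -4/(-3) - 4 = -4*(-⅓) - 4 = 4/3 - 4 = -8/3 ≈ -2.6667)
(√(0*2 + I)*(R - 1*7))*12 = (√(0*2 - 8/3)*(-16 - 1*7))*12 = (√(0 - 8/3)*(-16 - 7))*12 = (√(-8/3)*(-23))*12 = ((2*I*√6/3)*(-23))*12 = -46*I*√6/3*12 = -184*I*√6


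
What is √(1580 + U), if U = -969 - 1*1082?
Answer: I*√471 ≈ 21.703*I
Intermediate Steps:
U = -2051 (U = -969 - 1082 = -2051)
√(1580 + U) = √(1580 - 2051) = √(-471) = I*√471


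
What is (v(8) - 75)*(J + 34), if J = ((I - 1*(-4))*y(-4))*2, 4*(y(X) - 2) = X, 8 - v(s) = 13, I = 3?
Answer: -3840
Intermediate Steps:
v(s) = -5 (v(s) = 8 - 1*13 = 8 - 13 = -5)
y(X) = 2 + X/4
J = 14 (J = ((3 - 1*(-4))*(2 + (1/4)*(-4)))*2 = ((3 + 4)*(2 - 1))*2 = (7*1)*2 = 7*2 = 14)
(v(8) - 75)*(J + 34) = (-5 - 75)*(14 + 34) = -80*48 = -3840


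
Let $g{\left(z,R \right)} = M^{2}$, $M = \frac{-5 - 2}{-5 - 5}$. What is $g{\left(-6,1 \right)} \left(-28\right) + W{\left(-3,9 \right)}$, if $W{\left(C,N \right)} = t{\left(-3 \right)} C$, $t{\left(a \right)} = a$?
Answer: $- \frac{118}{25} \approx -4.72$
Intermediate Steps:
$W{\left(C,N \right)} = - 3 C$
$M = \frac{7}{10}$ ($M = - \frac{7}{-10} = \left(-7\right) \left(- \frac{1}{10}\right) = \frac{7}{10} \approx 0.7$)
$g{\left(z,R \right)} = \frac{49}{100}$ ($g{\left(z,R \right)} = \left(\frac{7}{10}\right)^{2} = \frac{49}{100}$)
$g{\left(-6,1 \right)} \left(-28\right) + W{\left(-3,9 \right)} = \frac{49}{100} \left(-28\right) - -9 = - \frac{343}{25} + 9 = - \frac{118}{25}$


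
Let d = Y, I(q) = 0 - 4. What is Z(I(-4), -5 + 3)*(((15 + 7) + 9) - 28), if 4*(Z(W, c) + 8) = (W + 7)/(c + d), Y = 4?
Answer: -183/8 ≈ -22.875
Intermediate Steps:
I(q) = -4
d = 4
Z(W, c) = -8 + (7 + W)/(4*(4 + c)) (Z(W, c) = -8 + ((W + 7)/(c + 4))/4 = -8 + ((7 + W)/(4 + c))/4 = -8 + (7 + W)/(4*(4 + c)))
Z(I(-4), -5 + 3)*(((15 + 7) + 9) - 28) = ((-121 - 4 - 32*(-5 + 3))/(4*(4 + (-5 + 3))))*(((15 + 7) + 9) - 28) = ((-121 - 4 - 32*(-2))/(4*(4 - 2)))*((22 + 9) - 28) = ((1/4)*(-121 - 4 + 64)/2)*(31 - 28) = ((1/4)*(1/2)*(-61))*3 = -61/8*3 = -183/8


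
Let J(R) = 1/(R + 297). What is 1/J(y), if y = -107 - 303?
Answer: -113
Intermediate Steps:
y = -410
J(R) = 1/(297 + R)
1/J(y) = 1/(1/(297 - 410)) = 1/(1/(-113)) = 1/(-1/113) = -113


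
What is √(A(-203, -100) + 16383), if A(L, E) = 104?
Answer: √16487 ≈ 128.40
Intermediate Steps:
√(A(-203, -100) + 16383) = √(104 + 16383) = √16487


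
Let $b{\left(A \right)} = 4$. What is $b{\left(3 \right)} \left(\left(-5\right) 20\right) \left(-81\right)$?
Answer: $32400$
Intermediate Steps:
$b{\left(3 \right)} \left(\left(-5\right) 20\right) \left(-81\right) = 4 \left(\left(-5\right) 20\right) \left(-81\right) = 4 \left(-100\right) \left(-81\right) = \left(-400\right) \left(-81\right) = 32400$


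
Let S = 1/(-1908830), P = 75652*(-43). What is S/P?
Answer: 1/6209492707880 ≈ 1.6104e-13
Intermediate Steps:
P = -3253036
S = -1/1908830 ≈ -5.2388e-7
S/P = -1/1908830/(-3253036) = -1/1908830*(-1/3253036) = 1/6209492707880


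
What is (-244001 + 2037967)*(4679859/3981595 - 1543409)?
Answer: -11024324492581989136/3981595 ≈ -2.7688e+12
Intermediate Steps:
(-244001 + 2037967)*(4679859/3981595 - 1543409) = 1793966*(4679859*(1/3981595) - 1543409) = 1793966*(4679859/3981595 - 1543409) = 1793966*(-6145224877496/3981595) = -11024324492581989136/3981595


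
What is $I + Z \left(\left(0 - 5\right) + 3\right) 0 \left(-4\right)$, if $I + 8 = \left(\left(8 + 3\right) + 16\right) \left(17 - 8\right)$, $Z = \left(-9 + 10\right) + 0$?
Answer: $235$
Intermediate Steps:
$Z = 1$ ($Z = 1 + 0 = 1$)
$I = 235$ ($I = -8 + \left(\left(8 + 3\right) + 16\right) \left(17 - 8\right) = -8 + \left(11 + 16\right) 9 = -8 + 27 \cdot 9 = -8 + 243 = 235$)
$I + Z \left(\left(0 - 5\right) + 3\right) 0 \left(-4\right) = 235 + 1 \left(\left(0 - 5\right) + 3\right) 0 \left(-4\right) = 235 + 1 \left(-5 + 3\right) 0 \left(-4\right) = 235 + 1 \left(-2\right) 0 \left(-4\right) = 235 + 1 \cdot 0 \left(-4\right) = 235 + 1 \cdot 0 = 235 + 0 = 235$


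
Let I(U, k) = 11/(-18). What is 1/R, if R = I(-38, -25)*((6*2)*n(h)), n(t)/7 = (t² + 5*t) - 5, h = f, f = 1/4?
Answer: 24/4543 ≈ 0.0052828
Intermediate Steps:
I(U, k) = -11/18 (I(U, k) = 11*(-1/18) = -11/18)
f = ¼ ≈ 0.25000
h = ¼ ≈ 0.25000
n(t) = -35 + 7*t² + 35*t (n(t) = 7*((t² + 5*t) - 5) = 7*(-5 + t² + 5*t) = -35 + 7*t² + 35*t)
R = 4543/24 (R = -11*6*2*(-35 + 7*(¼)² + 35*(¼))/18 = -22*(-35 + 7*(1/16) + 35/4)/3 = -22*(-35 + 7/16 + 35/4)/3 = -22*(-413)/(3*16) = -11/18*(-1239/4) = 4543/24 ≈ 189.29)
1/R = 1/(4543/24) = 24/4543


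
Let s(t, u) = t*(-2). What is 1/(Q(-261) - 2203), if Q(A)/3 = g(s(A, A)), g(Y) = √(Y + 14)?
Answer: -2203/4848385 - 6*√134/4848385 ≈ -0.00046870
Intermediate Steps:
s(t, u) = -2*t
g(Y) = √(14 + Y)
Q(A) = 3*√(14 - 2*A)
1/(Q(-261) - 2203) = 1/(3*√(14 - 2*(-261)) - 2203) = 1/(3*√(14 + 522) - 2203) = 1/(3*√536 - 2203) = 1/(3*(2*√134) - 2203) = 1/(6*√134 - 2203) = 1/(-2203 + 6*√134)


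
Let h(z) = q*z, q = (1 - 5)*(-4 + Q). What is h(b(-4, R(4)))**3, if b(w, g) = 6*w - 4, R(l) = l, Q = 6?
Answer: 11239424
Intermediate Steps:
b(w, g) = -4 + 6*w
q = -8 (q = (1 - 5)*(-4 + 6) = -4*2 = -8)
h(z) = -8*z
h(b(-4, R(4)))**3 = (-8*(-4 + 6*(-4)))**3 = (-8*(-4 - 24))**3 = (-8*(-28))**3 = 224**3 = 11239424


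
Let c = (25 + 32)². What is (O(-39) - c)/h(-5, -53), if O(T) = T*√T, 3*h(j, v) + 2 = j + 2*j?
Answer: 9747/17 + 117*I*√39/17 ≈ 573.35 + 42.98*I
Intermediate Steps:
h(j, v) = -⅔ + j (h(j, v) = -⅔ + (j + 2*j)/3 = -⅔ + (3*j)/3 = -⅔ + j)
O(T) = T^(3/2)
c = 3249 (c = 57² = 3249)
(O(-39) - c)/h(-5, -53) = ((-39)^(3/2) - 1*3249)/(-⅔ - 5) = (-39*I*√39 - 3249)/(-17/3) = (-3249 - 39*I*√39)*(-3/17) = 9747/17 + 117*I*√39/17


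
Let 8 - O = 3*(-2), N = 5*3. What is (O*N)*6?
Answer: 1260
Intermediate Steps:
N = 15
O = 14 (O = 8 - 3*(-2) = 8 - 1*(-6) = 8 + 6 = 14)
(O*N)*6 = (14*15)*6 = 210*6 = 1260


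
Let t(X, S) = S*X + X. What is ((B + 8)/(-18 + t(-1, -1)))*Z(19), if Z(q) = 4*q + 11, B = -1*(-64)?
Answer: -348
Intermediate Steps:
B = 64
t(X, S) = X + S*X
Z(q) = 11 + 4*q
((B + 8)/(-18 + t(-1, -1)))*Z(19) = ((64 + 8)/(-18 - (1 - 1)))*(11 + 4*19) = (72/(-18 - 1*0))*(11 + 76) = (72/(-18 + 0))*87 = (72/(-18))*87 = (72*(-1/18))*87 = -4*87 = -348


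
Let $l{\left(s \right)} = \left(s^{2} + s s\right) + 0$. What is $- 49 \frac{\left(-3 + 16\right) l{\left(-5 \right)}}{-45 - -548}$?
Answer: $- \frac{31850}{503} \approx -63.32$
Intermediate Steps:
$l{\left(s \right)} = 2 s^{2}$ ($l{\left(s \right)} = \left(s^{2} + s^{2}\right) + 0 = 2 s^{2} + 0 = 2 s^{2}$)
$- 49 \frac{\left(-3 + 16\right) l{\left(-5 \right)}}{-45 - -548} = - 49 \frac{\left(-3 + 16\right) 2 \left(-5\right)^{2}}{-45 - -548} = - 49 \frac{13 \cdot 2 \cdot 25}{-45 + 548} = - 49 \frac{13 \cdot 50}{503} = - 49 \cdot 650 \cdot \frac{1}{503} = \left(-49\right) \frac{650}{503} = - \frac{31850}{503}$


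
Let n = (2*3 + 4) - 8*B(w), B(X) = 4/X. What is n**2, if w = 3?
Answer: 4/9 ≈ 0.44444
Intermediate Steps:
n = -2/3 (n = (2*3 + 4) - 32/3 = (6 + 4) - 32/3 = 10 - 8*4/3 = 10 - 32/3 = -2/3 ≈ -0.66667)
n**2 = (-2/3)**2 = 4/9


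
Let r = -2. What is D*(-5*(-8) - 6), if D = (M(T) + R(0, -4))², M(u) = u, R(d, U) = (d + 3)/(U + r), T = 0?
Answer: 17/2 ≈ 8.5000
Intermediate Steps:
R(d, U) = (3 + d)/(-2 + U) (R(d, U) = (d + 3)/(U - 2) = (3 + d)/(-2 + U))
D = ¼ (D = (0 + (3 + 0)/(-2 - 4))² = (0 + 3/(-6))² = (0 - ⅙*3)² = (0 - ½)² = (-½)² = ¼ ≈ 0.25000)
D*(-5*(-8) - 6) = (-5*(-8) - 6)/4 = (40 - 6)/4 = (¼)*34 = 17/2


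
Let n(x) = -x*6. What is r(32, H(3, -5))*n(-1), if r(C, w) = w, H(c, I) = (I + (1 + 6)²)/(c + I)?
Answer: -132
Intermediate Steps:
n(x) = -6*x
H(c, I) = (49 + I)/(I + c) (H(c, I) = (I + 7²)/(I + c) = (I + 49)/(I + c) = (49 + I)/(I + c))
r(32, H(3, -5))*n(-1) = ((49 - 5)/(-5 + 3))*(-6*(-1)) = (44/(-2))*6 = -½*44*6 = -22*6 = -132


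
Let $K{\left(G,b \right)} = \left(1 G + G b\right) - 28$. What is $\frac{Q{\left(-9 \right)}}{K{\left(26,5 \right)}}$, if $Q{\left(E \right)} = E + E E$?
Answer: $\frac{9}{16} \approx 0.5625$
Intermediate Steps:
$K{\left(G,b \right)} = -28 + G + G b$ ($K{\left(G,b \right)} = \left(G + G b\right) - 28 = -28 + G + G b$)
$Q{\left(E \right)} = E + E^{2}$
$\frac{Q{\left(-9 \right)}}{K{\left(26,5 \right)}} = \frac{\left(-9\right) \left(1 - 9\right)}{-28 + 26 + 26 \cdot 5} = \frac{\left(-9\right) \left(-8\right)}{-28 + 26 + 130} = \frac{72}{128} = 72 \cdot \frac{1}{128} = \frac{9}{16}$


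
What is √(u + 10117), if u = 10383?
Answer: 10*√205 ≈ 143.18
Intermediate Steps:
√(u + 10117) = √(10383 + 10117) = √20500 = 10*√205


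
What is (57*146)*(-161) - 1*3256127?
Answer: -4595969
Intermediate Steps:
(57*146)*(-161) - 1*3256127 = 8322*(-161) - 3256127 = -1339842 - 3256127 = -4595969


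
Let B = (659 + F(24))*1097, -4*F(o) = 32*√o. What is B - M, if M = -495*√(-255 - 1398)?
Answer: 722923 - 17552*√6 + 495*I*√1653 ≈ 6.7993e+5 + 20125.0*I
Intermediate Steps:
F(o) = -8*√o
B = 722923 - 17552*√6 (B = (659 - 16*√6)*1097 = 722923 - 17552*√6 ≈ 6.7993e+5)
M = -495*I*√1653 ≈ -20125.0*I
B - M = (722923 - 17552*√6) - (-495)*I*√1653 = (722923 - 17552*√6) + 495*I*√1653 = 722923 - 17552*√6 + 495*I*√1653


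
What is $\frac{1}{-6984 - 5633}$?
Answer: $- \frac{1}{12617} \approx -7.9258 \cdot 10^{-5}$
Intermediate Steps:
$\frac{1}{-6984 - 5633} = \frac{1}{-12617} = - \frac{1}{12617}$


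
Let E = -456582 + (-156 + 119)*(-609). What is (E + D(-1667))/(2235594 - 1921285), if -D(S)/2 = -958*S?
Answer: -3628021/314309 ≈ -11.543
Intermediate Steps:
D(S) = 1916*S (D(S) = -(-1916)*S = 1916*S)
E = -434049 (E = -456582 - 37*(-609) = -456582 + 22533 = -434049)
(E + D(-1667))/(2235594 - 1921285) = (-434049 + 1916*(-1667))/(2235594 - 1921285) = (-434049 - 3193972)/314309 = -3628021*1/314309 = -3628021/314309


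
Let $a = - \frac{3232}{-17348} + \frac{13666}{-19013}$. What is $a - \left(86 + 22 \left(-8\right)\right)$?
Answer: $\frac{7377437352}{82459381} \approx 89.468$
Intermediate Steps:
$a = - \frac{43906938}{82459381}$ ($a = \left(-3232\right) \left(- \frac{1}{17348}\right) + 13666 \left(- \frac{1}{19013}\right) = \frac{808}{4337} - \frac{13666}{19013} = - \frac{43906938}{82459381} \approx -0.53247$)
$a - \left(86 + 22 \left(-8\right)\right) = - \frac{43906938}{82459381} - \left(86 + 22 \left(-8\right)\right) = - \frac{43906938}{82459381} - \left(86 - 176\right) = - \frac{43906938}{82459381} - -90 = - \frac{43906938}{82459381} + 90 = \frac{7377437352}{82459381}$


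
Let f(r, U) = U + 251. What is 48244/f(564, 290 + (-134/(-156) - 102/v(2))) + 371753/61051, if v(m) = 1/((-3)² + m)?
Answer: -212914671629/2762618801 ≈ -77.070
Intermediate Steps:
v(m) = 1/(9 + m)
f(r, U) = 251 + U
48244/f(564, 290 + (-134/(-156) - 102/v(2))) + 371753/61051 = 48244/(251 + (290 + (-134/(-156) - 102/(1/(9 + 2))))) + 371753/61051 = 48244/(251 + (290 + (-134*(-1/156) - 102/(1/11)))) + 371753*(1/61051) = 48244/(251 + (290 + (67/78 - 102/1/11))) + 371753/61051 = 48244/(251 + (290 + (67/78 - 102*11))) + 371753/61051 = 48244/(251 + (290 + (67/78 - 1122))) + 371753/61051 = 48244/(251 + (290 - 87449/78)) + 371753/61051 = 48244/(251 - 64829/78) + 371753/61051 = 48244/(-45251/78) + 371753/61051 = 48244*(-78/45251) + 371753/61051 = -3763032/45251 + 371753/61051 = -212914671629/2762618801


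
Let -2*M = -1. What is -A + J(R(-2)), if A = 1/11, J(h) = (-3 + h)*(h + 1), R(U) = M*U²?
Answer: -34/11 ≈ -3.0909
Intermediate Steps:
M = ½ (M = -½*(-1) = ½ ≈ 0.50000)
R(U) = U²/2
J(h) = (1 + h)*(-3 + h) (J(h) = (-3 + h)*(1 + h) = (1 + h)*(-3 + h))
A = 1/11 ≈ 0.090909
-A + J(R(-2)) = -1*1/11 + (-3 + ((½)*(-2)²)² - (-2)²) = -1/11 + (-3 + ((½)*4)² - 4) = -1/11 + (-3 + 2² - 2*2) = -1/11 + (-3 + 4 - 4) = -1/11 - 3 = -34/11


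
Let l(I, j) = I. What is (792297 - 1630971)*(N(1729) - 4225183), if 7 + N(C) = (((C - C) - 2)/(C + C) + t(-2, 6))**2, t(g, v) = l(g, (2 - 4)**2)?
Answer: 10593244541370611466/2989441 ≈ 3.5436e+12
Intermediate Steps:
t(g, v) = g
N(C) = -7 + (-2 - 1/C)**2 (N(C) = -7 + (((C - C) - 2)/(C + C) - 2)**2 = -7 + ((0 - 2)/((2*C)) - 2)**2 = -7 + (-1/C - 2)**2 = -7 + (-2 - 1/C)**2)
(792297 - 1630971)*(N(1729) - 4225183) = (792297 - 1630971)*((-3 + 1729**(-2) + 4/1729) - 4225183) = -838674*((-3 + 1/2989441 + 4*(1/1729)) - 4225183) = -838674*((-3 + 1/2989441 + 4/1729) - 4225183) = -838674*(-8961406/2989441 - 4225183) = -838674*(-12630944254109/2989441) = 10593244541370611466/2989441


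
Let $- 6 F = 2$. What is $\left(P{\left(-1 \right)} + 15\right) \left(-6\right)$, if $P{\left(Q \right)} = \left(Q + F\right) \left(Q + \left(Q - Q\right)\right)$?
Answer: $-98$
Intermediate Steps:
$F = - \frac{1}{3}$ ($F = \left(- \frac{1}{6}\right) 2 = - \frac{1}{3} \approx -0.33333$)
$P{\left(Q \right)} = Q \left(- \frac{1}{3} + Q\right)$ ($P{\left(Q \right)} = \left(Q - \frac{1}{3}\right) \left(Q + \left(Q - Q\right)\right) = \left(- \frac{1}{3} + Q\right) \left(Q + 0\right) = \left(- \frac{1}{3} + Q\right) Q = Q \left(- \frac{1}{3} + Q\right)$)
$\left(P{\left(-1 \right)} + 15\right) \left(-6\right) = \left(- (- \frac{1}{3} - 1) + 15\right) \left(-6\right) = \left(\left(-1\right) \left(- \frac{4}{3}\right) + 15\right) \left(-6\right) = \left(\frac{4}{3} + 15\right) \left(-6\right) = \frac{49}{3} \left(-6\right) = -98$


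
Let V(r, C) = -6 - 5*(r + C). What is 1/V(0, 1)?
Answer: -1/11 ≈ -0.090909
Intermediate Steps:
V(r, C) = -6 - 5*C - 5*r (V(r, C) = -6 - 5*(C + r) = -6 + (-5*C - 5*r) = -6 - 5*C - 5*r)
1/V(0, 1) = 1/(-6 - 5*1 - 5*0) = 1/(-6 - 5 + 0) = 1/(-11) = -1/11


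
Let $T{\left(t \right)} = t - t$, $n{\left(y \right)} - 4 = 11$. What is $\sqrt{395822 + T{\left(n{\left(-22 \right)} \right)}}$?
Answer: $7 \sqrt{8078} \approx 629.14$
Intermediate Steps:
$n{\left(y \right)} = 15$ ($n{\left(y \right)} = 4 + 11 = 15$)
$T{\left(t \right)} = 0$
$\sqrt{395822 + T{\left(n{\left(-22 \right)} \right)}} = \sqrt{395822 + 0} = \sqrt{395822} = 7 \sqrt{8078}$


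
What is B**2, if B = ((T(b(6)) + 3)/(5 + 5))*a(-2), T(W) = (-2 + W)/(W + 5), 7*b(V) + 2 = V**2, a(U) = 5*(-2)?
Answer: 51529/4761 ≈ 10.823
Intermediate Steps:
a(U) = -10
b(V) = -2/7 + V**2/7
T(W) = (-2 + W)/(5 + W)
B = -227/69 (B = (((-2 + (-2/7 + (1/7)*6**2))/(5 + (-2/7 + (1/7)*6**2)) + 3)/(5 + 5))*(-10) = (((-2 + (-2/7 + (1/7)*36))/(5 + (-2/7 + (1/7)*36)) + 3)/10)*(-10) = (((-2 + (-2/7 + 36/7))/(5 + (-2/7 + 36/7)) + 3)*(1/10))*(-10) = (((-2 + 34/7)/(5 + 34/7) + 3)*(1/10))*(-10) = (((20/7)/(69/7) + 3)*(1/10))*(-10) = (((7/69)*(20/7) + 3)*(1/10))*(-10) = ((20/69 + 3)*(1/10))*(-10) = ((227/69)*(1/10))*(-10) = (227/690)*(-10) = -227/69 ≈ -3.2899)
B**2 = (-227/69)**2 = 51529/4761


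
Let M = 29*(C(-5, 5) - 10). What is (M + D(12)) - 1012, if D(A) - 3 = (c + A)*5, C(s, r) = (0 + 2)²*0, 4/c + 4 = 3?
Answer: -1259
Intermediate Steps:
c = -4 (c = 4/(-4 + 3) = 4/(-1) = 4*(-1) = -4)
C(s, r) = 0 (C(s, r) = 2²*0 = 4*0 = 0)
D(A) = -17 + 5*A (D(A) = 3 + (-4 + A)*5 = 3 + (-20 + 5*A) = -17 + 5*A)
M = -290 (M = 29*(0 - 10) = 29*(-10) = -290)
(M + D(12)) - 1012 = (-290 + (-17 + 5*12)) - 1012 = (-290 + (-17 + 60)) - 1012 = (-290 + 43) - 1012 = -247 - 1012 = -1259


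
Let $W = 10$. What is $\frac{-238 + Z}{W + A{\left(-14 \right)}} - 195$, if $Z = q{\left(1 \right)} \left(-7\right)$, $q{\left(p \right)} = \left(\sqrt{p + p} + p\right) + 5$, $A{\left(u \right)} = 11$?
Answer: $- \frac{625}{3} - \frac{\sqrt{2}}{3} \approx -208.8$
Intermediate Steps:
$q{\left(p \right)} = 5 + p + \sqrt{2} \sqrt{p}$ ($q{\left(p \right)} = \left(\sqrt{2 p} + p\right) + 5 = \left(\sqrt{2} \sqrt{p} + p\right) + 5 = \left(p + \sqrt{2} \sqrt{p}\right) + 5 = 5 + p + \sqrt{2} \sqrt{p}$)
$Z = -42 - 7 \sqrt{2}$ ($Z = \left(5 + 1 + \sqrt{2} \sqrt{1}\right) \left(-7\right) = \left(5 + 1 + \sqrt{2} \cdot 1\right) \left(-7\right) = \left(5 + 1 + \sqrt{2}\right) \left(-7\right) = \left(6 + \sqrt{2}\right) \left(-7\right) = -42 - 7 \sqrt{2} \approx -51.899$)
$\frac{-238 + Z}{W + A{\left(-14 \right)}} - 195 = \frac{-238 - \left(42 + 7 \sqrt{2}\right)}{10 + 11} - 195 = \frac{-280 - 7 \sqrt{2}}{21} - 195 = \left(-280 - 7 \sqrt{2}\right) \frac{1}{21} - 195 = \left(- \frac{40}{3} - \frac{\sqrt{2}}{3}\right) - 195 = - \frac{625}{3} - \frac{\sqrt{2}}{3}$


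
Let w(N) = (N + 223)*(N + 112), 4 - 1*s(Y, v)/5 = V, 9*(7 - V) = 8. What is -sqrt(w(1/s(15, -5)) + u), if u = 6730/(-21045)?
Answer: -sqrt(3988139400701286)/399855 ≈ -157.94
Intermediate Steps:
V = 55/9 (V = 7 - 1/9*8 = 7 - 8/9 = 55/9 ≈ 6.1111)
u = -1346/4209 (u = 6730*(-1/21045) = -1346/4209 ≈ -0.31979)
s(Y, v) = -95/9 (s(Y, v) = 20 - 5*55/9 = 20 - 275/9 = -95/9)
w(N) = (112 + N)*(223 + N) (w(N) = (223 + N)*(112 + N) = (112 + N)*(223 + N))
-sqrt(w(1/s(15, -5)) + u) = -sqrt((24976 + (1/(-95/9))**2 + 335/(-95/9)) - 1346/4209) = -sqrt((24976 + (-9/95)**2 + 335*(-9/95)) - 1346/4209) = -sqrt((24976 + 81/9025 - 603/19) - 1346/4209) = -sqrt(225122056/9025 - 1346/4209) = -sqrt(947526586054/37986225) = -sqrt(3988139400701286)/399855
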